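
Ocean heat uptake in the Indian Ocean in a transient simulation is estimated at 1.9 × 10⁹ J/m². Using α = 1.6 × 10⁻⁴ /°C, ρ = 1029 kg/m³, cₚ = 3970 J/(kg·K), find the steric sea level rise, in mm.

74 mm

Δh = αQ/(ρcₚ) = 1.6×10⁻⁴ × 1.9×10⁹ / (1029 × 3970) ≈ 0.074416 m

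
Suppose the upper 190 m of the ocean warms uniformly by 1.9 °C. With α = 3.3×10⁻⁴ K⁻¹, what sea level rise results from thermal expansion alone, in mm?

Δh = 119 mm

Δh = αΔT·H = 3.3×10⁻⁴ × 1.9 × 190 = 0.11913 m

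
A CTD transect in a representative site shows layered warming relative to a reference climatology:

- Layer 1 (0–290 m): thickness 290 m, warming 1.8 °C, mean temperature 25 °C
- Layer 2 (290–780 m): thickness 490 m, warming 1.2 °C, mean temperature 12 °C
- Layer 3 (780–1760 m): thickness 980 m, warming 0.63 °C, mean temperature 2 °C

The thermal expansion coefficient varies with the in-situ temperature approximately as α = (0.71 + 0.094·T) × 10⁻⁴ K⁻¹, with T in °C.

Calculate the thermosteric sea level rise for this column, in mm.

323 mm

Layer 1: α = (0.71 + 0.094×25)×10⁻⁴ = 3.06×10⁻⁴ K⁻¹
Layer 2: α = (0.71 + 0.094×12)×10⁻⁴ = 1.838×10⁻⁴ K⁻¹
Layer 3: α = (0.71 + 0.094×2)×10⁻⁴ = 0.898×10⁻⁴ K⁻¹
0–290 m: 290 × 1.8 × 3.06×10⁻⁴ = 0.159732 m
290–780 m: 490 × 1.2 × 1.838×10⁻⁴ = 0.1080744 m
780–1760 m: 0.898×10⁻⁴ × 0.63 × 980 = 0.05544252 m
Δh = 0.159732 + 0.1080744 + 0.05544252 = 0.32324892 m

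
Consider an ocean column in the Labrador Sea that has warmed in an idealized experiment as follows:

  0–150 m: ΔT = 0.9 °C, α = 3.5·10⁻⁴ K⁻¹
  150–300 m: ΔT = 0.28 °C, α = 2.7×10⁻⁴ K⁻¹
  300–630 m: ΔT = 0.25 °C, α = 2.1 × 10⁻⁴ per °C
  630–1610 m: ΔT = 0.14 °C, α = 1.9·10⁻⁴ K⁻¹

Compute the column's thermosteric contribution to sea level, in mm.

Layer 1: 3.5×10⁻⁴ × 150 × 0.9 = 0.04725 m
150–300 m: 2.7×10⁻⁴ × 0.28 × 150 = 0.01134 m
2.1×10⁻⁴ × 330 × 0.25 = 0.017325 m
Layer 4: 1.9×10⁻⁴ × 0.14 × 980 = 0.026068 m
Δh = 0.04725 + 0.01134 + 0.017325 + 0.026068 = 0.101983 m ≈ 102 mm

Δh = 102 mm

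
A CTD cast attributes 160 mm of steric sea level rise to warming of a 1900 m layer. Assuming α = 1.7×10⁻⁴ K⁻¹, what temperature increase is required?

ΔT = Δh/(αH) = 0.16 / (1.7×10⁻⁴ × 1900) ≈ 0.4954 K

0.495 K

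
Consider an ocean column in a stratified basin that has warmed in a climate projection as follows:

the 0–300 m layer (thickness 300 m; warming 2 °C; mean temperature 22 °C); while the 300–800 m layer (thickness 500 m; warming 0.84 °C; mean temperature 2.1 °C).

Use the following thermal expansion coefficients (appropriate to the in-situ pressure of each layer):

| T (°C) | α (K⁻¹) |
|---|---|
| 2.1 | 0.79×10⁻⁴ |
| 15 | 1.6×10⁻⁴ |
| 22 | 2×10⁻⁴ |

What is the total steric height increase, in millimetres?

153 mm of thermosteric rise

Layer 1 at 22 °C → α = 2×10⁻⁴ K⁻¹
Layer 2 at 2.1 °C → α = 0.79×10⁻⁴ K⁻¹
2×10⁻⁴ × 300 × 2 = 0.12000 m
300–800 m: 500 × 0.79×10⁻⁴ × 0.84 = 0.03318 m
Δh = 0.12000 + 0.03318 = 0.15318 m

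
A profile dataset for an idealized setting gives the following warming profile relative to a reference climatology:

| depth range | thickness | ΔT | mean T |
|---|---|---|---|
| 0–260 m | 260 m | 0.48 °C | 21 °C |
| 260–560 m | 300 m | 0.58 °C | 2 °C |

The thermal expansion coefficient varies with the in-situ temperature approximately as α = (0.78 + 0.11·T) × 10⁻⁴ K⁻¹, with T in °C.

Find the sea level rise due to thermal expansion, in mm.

Layer 1: α = (0.78 + 0.11×21)×10⁻⁴ = 3.09×10⁻⁴ K⁻¹
Layer 2: α = (0.78 + 0.11×2)×10⁻⁴ = 1×10⁻⁴ K⁻¹
260 × 3.09×10⁻⁴ × 0.48 = 0.0385632 m
Layer 2: 300 × 1×10⁻⁴ × 0.58 = 0.01740 m
Δh = 0.0385632 + 0.01740 = 0.0559632 m ≈ 56 mm

56 mm of thermosteric rise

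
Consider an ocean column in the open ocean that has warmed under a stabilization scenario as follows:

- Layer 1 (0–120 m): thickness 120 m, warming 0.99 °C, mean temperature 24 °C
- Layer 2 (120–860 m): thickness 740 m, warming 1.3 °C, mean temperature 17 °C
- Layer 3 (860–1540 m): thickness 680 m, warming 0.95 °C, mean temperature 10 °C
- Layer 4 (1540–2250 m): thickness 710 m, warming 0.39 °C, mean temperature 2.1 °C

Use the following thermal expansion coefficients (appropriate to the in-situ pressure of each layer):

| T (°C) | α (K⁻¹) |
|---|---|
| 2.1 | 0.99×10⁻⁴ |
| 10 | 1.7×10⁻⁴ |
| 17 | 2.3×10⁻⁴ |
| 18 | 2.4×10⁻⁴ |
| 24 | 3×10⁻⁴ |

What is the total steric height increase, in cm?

Δh ≈ 39.4 cm

Layer 1 at 24 °C → α = 3×10⁻⁴ K⁻¹
Layer 2 at 17 °C → α = 2.3×10⁻⁴ K⁻¹
Layer 3 at 10 °C → α = 1.7×10⁻⁴ K⁻¹
Layer 4 at 2.1 °C → α = 0.99×10⁻⁴ K⁻¹
0–120 m: 0.99 × 3×10⁻⁴ × 120 = 0.03564 m
740 × 1.3 × 2.3×10⁻⁴ = 0.22126 m
680 × 0.95 × 1.7×10⁻⁴ = 0.10982 m
0.99×10⁻⁴ × 710 × 0.39 = 0.0274131 m
Δh = 0.03564 + 0.22126 + 0.10982 + 0.0274131 = 0.3941331 m ≈ 39.4 cm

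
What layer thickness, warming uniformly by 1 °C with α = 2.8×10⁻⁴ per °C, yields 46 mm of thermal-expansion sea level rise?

H = Δh/(αΔT) = 0.046 / (2.8×10⁻⁴ × 1) ≈ 164.3 m

H ≈ 164 m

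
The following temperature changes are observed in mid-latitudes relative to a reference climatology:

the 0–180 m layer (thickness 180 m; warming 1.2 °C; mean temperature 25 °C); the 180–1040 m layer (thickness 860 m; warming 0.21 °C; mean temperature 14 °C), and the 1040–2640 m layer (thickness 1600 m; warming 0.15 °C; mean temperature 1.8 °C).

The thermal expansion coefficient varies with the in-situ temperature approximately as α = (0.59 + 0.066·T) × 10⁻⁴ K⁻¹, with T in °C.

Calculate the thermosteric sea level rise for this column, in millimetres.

Δh = 93 mm

Layer 1: α = (0.59 + 0.066×25)×10⁻⁴ = 2.24×10⁻⁴ K⁻¹
Layer 2: α = (0.59 + 0.066×14)×10⁻⁴ = 1.514×10⁻⁴ K⁻¹
Layer 3: α = (0.59 + 0.066×1.8)×10⁻⁴ = 0.7088×10⁻⁴ K⁻¹
2.24×10⁻⁴ × 1.2 × 180 = 0.048384 m
1.514×10⁻⁴ × 860 × 0.21 = 0.02734284 m
Layer 3: 0.15 × 0.7088×10⁻⁴ × 1600 = 0.0170112 m
Δh = 0.048384 + 0.02734284 + 0.0170112 = 0.09273804 m ≈ 93 mm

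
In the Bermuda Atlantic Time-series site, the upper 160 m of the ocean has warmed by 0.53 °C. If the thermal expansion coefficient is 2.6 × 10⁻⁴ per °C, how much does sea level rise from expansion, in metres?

Δh = 0.0220 m

Δh = αΔT·H = 2.6×10⁻⁴ × 0.53 × 160 = 0.022048 m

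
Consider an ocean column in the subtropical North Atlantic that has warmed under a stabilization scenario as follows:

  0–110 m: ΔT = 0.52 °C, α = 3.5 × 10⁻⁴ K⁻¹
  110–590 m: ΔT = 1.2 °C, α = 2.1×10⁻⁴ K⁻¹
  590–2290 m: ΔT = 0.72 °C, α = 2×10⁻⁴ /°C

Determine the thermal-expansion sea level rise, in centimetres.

Δh = 38.6 cm

0–110 m: 0.52 × 110 × 3.5×10⁻⁴ = 0.02002 m
2.1×10⁻⁴ × 480 × 1.2 = 0.12096 m
2×10⁻⁴ × 0.72 × 1700 = 0.24480 m
Δh = 0.02002 + 0.12096 + 0.24480 = 0.38578 m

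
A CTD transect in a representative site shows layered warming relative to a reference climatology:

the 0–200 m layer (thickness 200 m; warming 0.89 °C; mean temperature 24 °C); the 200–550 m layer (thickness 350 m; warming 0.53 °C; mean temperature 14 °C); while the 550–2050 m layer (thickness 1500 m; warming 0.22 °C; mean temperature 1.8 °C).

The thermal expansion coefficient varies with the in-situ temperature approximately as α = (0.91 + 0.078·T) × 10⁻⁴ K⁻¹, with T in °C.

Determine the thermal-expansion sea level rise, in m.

Layer 1: α = (0.91 + 0.078×24)×10⁻⁴ = 2.782×10⁻⁴ K⁻¹
Layer 2: α = (0.91 + 0.078×14)×10⁻⁴ = 2.002×10⁻⁴ K⁻¹
Layer 3: α = (0.91 + 0.078×1.8)×10⁻⁴ = 1.0504×10⁻⁴ K⁻¹
0.89 × 2.782×10⁻⁴ × 200 = 0.0495196 m
0.53 × 2.002×10⁻⁴ × 350 = 0.0371371 m
550–2050 m: 1500 × 0.22 × 1.0504×10⁻⁴ = 0.0346632 m
Δh = 0.0495196 + 0.0371371 + 0.0346632 = 0.1213199 m ≈ 0.121 m

0.121 m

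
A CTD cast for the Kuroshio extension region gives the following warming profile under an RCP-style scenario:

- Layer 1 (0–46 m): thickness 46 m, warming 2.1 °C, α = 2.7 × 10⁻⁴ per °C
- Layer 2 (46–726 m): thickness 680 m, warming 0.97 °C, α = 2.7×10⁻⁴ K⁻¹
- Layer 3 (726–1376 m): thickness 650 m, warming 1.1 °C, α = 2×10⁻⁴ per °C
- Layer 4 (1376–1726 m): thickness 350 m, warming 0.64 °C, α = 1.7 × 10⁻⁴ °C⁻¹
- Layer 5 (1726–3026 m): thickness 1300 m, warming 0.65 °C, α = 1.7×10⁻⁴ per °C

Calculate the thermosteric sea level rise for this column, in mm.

530 mm

0–46 m: 46 × 2.7×10⁻⁴ × 2.1 = 0.026082 m
Layer 2: 0.97 × 2.7×10⁻⁴ × 680 = 0.178092 m
Layer 3: 1.1 × 2×10⁻⁴ × 650 = 0.14300 m
1.7×10⁻⁴ × 350 × 0.64 = 0.03808 m
1726–3026 m: 1.7×10⁻⁴ × 0.65 × 1300 = 0.14365 m
Δh = 0.026082 + 0.178092 + 0.14300 + 0.03808 + 0.14365 = 0.528904 m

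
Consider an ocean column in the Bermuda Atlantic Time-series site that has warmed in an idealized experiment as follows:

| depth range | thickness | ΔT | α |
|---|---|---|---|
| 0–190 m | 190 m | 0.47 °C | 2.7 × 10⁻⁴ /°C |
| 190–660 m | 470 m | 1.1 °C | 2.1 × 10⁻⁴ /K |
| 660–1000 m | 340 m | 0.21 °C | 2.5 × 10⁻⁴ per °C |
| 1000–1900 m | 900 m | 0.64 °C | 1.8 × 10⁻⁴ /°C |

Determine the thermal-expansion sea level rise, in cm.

Layer 1: 0.47 × 190 × 2.7×10⁻⁴ = 0.024111 m
Layer 2: 470 × 2.1×10⁻⁴ × 1.1 = 0.10857 m
Layer 3: 0.21 × 340 × 2.5×10⁻⁴ = 0.01785 m
Layer 4: 1.8×10⁻⁴ × 900 × 0.64 = 0.10368 m
Δh = 0.024111 + 0.10857 + 0.01785 + 0.10368 = 0.254211 m ≈ 25.4 cm

25.4 cm of thermosteric rise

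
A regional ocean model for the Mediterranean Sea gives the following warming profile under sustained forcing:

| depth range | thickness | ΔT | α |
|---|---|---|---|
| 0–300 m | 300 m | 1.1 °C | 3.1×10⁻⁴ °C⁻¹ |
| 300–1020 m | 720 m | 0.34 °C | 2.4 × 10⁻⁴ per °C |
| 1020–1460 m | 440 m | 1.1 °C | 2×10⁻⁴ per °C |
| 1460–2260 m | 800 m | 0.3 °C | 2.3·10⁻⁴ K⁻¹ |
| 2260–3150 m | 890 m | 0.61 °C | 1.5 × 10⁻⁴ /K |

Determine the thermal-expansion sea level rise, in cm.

1.1 × 300 × 3.1×10⁻⁴ = 0.10230 m
300–1020 m: 2.4×10⁻⁴ × 0.34 × 720 = 0.058752 m
1020–1460 m: 440 × 2×10⁻⁴ × 1.1 = 0.09680 m
0.3 × 2.3×10⁻⁴ × 800 = 0.05520 m
Layer 5: 1.5×10⁻⁴ × 890 × 0.61 = 0.081435 m
Δh = 0.10230 + 0.058752 + 0.09680 + 0.05520 + 0.081435 = 0.394487 m ≈ 39.4 cm

about 39.4 cm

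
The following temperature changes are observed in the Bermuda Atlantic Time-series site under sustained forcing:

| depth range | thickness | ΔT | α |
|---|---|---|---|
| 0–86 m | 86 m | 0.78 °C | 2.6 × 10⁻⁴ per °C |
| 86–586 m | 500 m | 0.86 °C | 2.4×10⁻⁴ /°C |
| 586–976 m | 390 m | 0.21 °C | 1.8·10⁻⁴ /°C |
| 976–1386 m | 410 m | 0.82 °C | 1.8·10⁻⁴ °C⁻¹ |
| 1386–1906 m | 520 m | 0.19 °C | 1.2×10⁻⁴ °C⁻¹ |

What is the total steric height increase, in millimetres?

208 mm

0–86 m: 2.6×10⁻⁴ × 0.78 × 86 = 0.0174408 m
Layer 2: 2.4×10⁻⁴ × 0.86 × 500 = 0.10320 m
Layer 3: 0.21 × 1.8×10⁻⁴ × 390 = 0.014742 m
976–1386 m: 1.8×10⁻⁴ × 0.82 × 410 = 0.060516 m
Layer 5: 1.2×10⁻⁴ × 0.19 × 520 = 0.011856 m
Δh = 0.0174408 + 0.10320 + 0.014742 + 0.060516 + 0.011856 = 0.2077548 m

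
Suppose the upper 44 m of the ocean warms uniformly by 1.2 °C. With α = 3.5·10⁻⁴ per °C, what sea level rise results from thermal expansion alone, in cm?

Δh = αΔT·H = 3.5×10⁻⁴ × 1.2 × 44 = 0.01848 m

Δh = 1.85 cm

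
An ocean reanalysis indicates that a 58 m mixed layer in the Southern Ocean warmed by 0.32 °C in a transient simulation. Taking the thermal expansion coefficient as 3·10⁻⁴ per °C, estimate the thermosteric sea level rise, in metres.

Δh ≈ 0.00557 m

Δh = αΔT·H = 3×10⁻⁴ × 0.32 × 58 = 0.005568 m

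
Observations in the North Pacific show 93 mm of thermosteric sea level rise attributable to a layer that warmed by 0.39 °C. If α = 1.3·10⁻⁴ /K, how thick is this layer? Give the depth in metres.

about 1830 m

H = Δh/(αΔT) = 0.093 / (1.3×10⁻⁴ × 0.39) ≈ 1834 m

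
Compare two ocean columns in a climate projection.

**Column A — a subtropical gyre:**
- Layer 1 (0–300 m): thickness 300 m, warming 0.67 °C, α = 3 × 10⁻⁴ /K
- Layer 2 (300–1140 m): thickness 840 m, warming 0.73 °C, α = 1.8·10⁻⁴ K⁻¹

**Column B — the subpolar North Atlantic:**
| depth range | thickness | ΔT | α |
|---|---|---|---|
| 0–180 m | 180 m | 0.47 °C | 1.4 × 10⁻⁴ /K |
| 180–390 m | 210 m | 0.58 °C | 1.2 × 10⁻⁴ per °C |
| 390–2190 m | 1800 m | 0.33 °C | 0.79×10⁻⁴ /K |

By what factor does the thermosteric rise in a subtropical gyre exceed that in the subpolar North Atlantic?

≈ 2.3×

A 300 × 3×10⁻⁴ × 0.67 = 0.06030 m
A Layer 2: 840 × 0.73 × 1.8×10⁻⁴ = 0.110376 m
A total: 0.170676 m
B 0.47 × 1.4×10⁻⁴ × 180 = 0.011844 m
B 0.58 × 210 × 1.2×10⁻⁴ = 0.014616 m
B 390–2190 m: 0.33 × 0.79×10⁻⁴ × 1800 = 0.046926 m
B total: 0.073386 m
Ratio: 0.170676 / 0.073386 ≈ 2.326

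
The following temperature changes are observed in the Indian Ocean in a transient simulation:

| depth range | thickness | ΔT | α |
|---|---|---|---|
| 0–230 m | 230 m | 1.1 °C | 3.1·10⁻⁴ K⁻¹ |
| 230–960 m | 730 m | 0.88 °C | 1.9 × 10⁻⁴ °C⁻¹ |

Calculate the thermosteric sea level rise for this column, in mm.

Layer 1: 1.1 × 230 × 3.1×10⁻⁴ = 0.07843 m
Layer 2: 1.9×10⁻⁴ × 0.88 × 730 = 0.122056 m
Δh = 0.07843 + 0.122056 = 0.200486 m

200 mm of thermosteric rise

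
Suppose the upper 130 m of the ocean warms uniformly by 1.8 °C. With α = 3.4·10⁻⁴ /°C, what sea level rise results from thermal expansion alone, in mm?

about 79.6 mm

Δh = αΔT·H = 3.4×10⁻⁴ × 1.8 × 130 = 0.07956 m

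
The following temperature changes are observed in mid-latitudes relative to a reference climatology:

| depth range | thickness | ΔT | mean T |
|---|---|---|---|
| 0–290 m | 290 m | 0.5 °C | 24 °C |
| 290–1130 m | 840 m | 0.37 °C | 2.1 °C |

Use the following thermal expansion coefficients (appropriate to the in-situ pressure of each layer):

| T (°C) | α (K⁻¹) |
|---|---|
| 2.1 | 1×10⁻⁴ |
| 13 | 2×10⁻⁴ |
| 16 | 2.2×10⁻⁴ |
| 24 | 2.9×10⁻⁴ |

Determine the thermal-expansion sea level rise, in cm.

Layer 1 at 24 °C → α = 2.9×10⁻⁴ K⁻¹
Layer 2 at 2.1 °C → α = 1×10⁻⁴ K⁻¹
Layer 1: 0.5 × 290 × 2.9×10⁻⁴ = 0.04205 m
1×10⁻⁴ × 0.37 × 840 = 0.03108 m
Δh = 0.04205 + 0.03108 = 0.07313 m

7.3 cm of thermosteric rise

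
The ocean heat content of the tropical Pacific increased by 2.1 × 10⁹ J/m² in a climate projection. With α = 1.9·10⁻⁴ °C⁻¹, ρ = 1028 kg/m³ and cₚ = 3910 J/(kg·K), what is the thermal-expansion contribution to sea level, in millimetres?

Δh ≈ 99.3 mm

Δh = αQ/(ρcₚ) = 1.9×10⁻⁴ × 2.1×10⁹ / (1028 × 3910) ≈ 0.099267 m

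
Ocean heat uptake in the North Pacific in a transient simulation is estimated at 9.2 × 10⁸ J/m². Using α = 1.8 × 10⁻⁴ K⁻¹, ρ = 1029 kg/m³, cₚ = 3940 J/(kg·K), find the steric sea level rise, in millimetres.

about 40.8 mm

Δh = αQ/(ρcₚ) = 1.8×10⁻⁴ × 9.2×10⁸ / (1029 × 3940) ≈ 0.040846 m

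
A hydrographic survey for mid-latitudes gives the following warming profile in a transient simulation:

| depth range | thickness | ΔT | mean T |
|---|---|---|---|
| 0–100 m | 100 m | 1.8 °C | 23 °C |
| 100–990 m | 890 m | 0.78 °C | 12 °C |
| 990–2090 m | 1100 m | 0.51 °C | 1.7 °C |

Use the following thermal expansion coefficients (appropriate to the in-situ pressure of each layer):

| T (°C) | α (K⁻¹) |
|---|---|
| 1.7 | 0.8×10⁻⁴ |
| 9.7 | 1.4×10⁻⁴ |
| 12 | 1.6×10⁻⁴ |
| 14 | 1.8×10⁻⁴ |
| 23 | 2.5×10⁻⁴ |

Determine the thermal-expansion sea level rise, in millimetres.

about 201 mm

Layer 1 at 23 °C → α = 2.5×10⁻⁴ K⁻¹
Layer 2 at 12 °C → α = 1.6×10⁻⁴ K⁻¹
Layer 3 at 1.7 °C → α = 0.8×10⁻⁴ K⁻¹
100 × 2.5×10⁻⁴ × 1.8 = 0.04500 m
Layer 2: 0.78 × 1.6×10⁻⁴ × 890 = 0.111072 m
Layer 3: 1100 × 0.51 × 0.8×10⁻⁴ = 0.04488 m
Δh = 0.04500 + 0.111072 + 0.04488 = 0.200952 m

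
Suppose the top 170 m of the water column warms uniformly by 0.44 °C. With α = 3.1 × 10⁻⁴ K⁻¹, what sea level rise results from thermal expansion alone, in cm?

Δh = αΔT·H = 3.1×10⁻⁴ × 0.44 × 170 = 0.023188 m

2.32 cm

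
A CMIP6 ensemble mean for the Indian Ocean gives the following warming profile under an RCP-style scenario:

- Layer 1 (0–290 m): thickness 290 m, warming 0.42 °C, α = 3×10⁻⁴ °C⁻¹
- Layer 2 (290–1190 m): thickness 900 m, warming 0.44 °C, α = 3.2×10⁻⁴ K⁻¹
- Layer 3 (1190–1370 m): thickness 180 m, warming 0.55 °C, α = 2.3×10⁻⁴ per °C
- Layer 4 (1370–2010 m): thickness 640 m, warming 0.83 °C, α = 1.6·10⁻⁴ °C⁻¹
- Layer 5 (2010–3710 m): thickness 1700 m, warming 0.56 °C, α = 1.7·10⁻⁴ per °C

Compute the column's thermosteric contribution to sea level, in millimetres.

0–290 m: 3×10⁻⁴ × 0.42 × 290 = 0.03654 m
290–1190 m: 900 × 0.44 × 3.2×10⁻⁴ = 0.12672 m
1190–1370 m: 0.55 × 180 × 2.3×10⁻⁴ = 0.02277 m
1370–2010 m: 640 × 1.6×10⁻⁴ × 0.83 = 0.084992 m
0.56 × 1700 × 1.7×10⁻⁴ = 0.16184 m
Δh = 0.03654 + 0.12672 + 0.02277 + 0.084992 + 0.16184 = 0.432862 m ≈ 430 mm

about 430 mm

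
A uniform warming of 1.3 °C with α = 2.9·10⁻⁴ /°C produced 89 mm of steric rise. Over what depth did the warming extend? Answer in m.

H = Δh/(αΔT) = 0.089 / (2.9×10⁻⁴ × 1.3) ≈ 236.1 m

236 m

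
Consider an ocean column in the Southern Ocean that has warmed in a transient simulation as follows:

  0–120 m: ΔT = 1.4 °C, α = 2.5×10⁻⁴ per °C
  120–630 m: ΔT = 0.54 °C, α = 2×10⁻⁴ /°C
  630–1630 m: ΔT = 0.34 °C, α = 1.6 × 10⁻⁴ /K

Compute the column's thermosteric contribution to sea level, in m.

120 × 1.4 × 2.5×10⁻⁴ = 0.04200 m
120–630 m: 510 × 2×10⁻⁴ × 0.54 = 0.05508 m
630–1630 m: 1.6×10⁻⁴ × 0.34 × 1000 = 0.05440 m
Δh = 0.04200 + 0.05508 + 0.05440 = 0.15148 m ≈ 0.15 m

about 0.15 m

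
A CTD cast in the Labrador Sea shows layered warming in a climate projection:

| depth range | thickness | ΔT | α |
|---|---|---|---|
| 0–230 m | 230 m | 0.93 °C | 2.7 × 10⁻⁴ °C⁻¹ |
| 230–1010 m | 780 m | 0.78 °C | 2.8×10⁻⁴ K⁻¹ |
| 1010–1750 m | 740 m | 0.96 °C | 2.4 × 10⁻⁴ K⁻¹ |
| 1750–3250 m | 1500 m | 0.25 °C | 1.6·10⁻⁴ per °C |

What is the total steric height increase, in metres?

Δh = 0.459 m

Layer 1: 2.7×10⁻⁴ × 230 × 0.93 = 0.057753 m
Layer 2: 0.78 × 2.8×10⁻⁴ × 780 = 0.170352 m
Layer 3: 0.96 × 740 × 2.4×10⁻⁴ = 0.170496 m
1750–3250 m: 1500 × 1.6×10⁻⁴ × 0.25 = 0.06000 m
Δh = 0.057753 + 0.170352 + 0.170496 + 0.06000 = 0.458601 m ≈ 0.459 m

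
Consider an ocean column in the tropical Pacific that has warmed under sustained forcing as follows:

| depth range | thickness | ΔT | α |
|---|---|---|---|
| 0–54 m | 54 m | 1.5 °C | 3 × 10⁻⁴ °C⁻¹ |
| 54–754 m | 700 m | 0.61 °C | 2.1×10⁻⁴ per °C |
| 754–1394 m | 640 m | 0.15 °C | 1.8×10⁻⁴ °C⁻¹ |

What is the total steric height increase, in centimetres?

Layer 1: 54 × 3×10⁻⁴ × 1.5 = 0.02430 m
54–754 m: 700 × 2.1×10⁻⁴ × 0.61 = 0.08967 m
Layer 3: 0.15 × 1.8×10⁻⁴ × 640 = 0.01728 m
Δh = 0.02430 + 0.08967 + 0.01728 = 0.13125 m

Δh ≈ 13.1 cm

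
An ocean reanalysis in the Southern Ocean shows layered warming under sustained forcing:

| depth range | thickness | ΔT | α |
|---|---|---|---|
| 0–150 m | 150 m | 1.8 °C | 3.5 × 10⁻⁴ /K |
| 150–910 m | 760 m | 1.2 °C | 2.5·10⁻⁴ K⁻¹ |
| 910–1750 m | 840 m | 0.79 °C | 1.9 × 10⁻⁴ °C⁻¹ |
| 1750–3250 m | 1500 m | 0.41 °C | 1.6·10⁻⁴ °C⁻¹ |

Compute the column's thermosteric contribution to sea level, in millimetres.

0–150 m: 150 × 1.8 × 3.5×10⁻⁴ = 0.09450 m
Layer 2: 760 × 1.2 × 2.5×10⁻⁴ = 0.22800 m
Layer 3: 0.79 × 1.9×10⁻⁴ × 840 = 0.126084 m
1750–3250 m: 0.41 × 1.6×10⁻⁴ × 1500 = 0.09840 m
Δh = 0.09450 + 0.22800 + 0.126084 + 0.09840 = 0.546984 m ≈ 547 mm

Δh = 547 mm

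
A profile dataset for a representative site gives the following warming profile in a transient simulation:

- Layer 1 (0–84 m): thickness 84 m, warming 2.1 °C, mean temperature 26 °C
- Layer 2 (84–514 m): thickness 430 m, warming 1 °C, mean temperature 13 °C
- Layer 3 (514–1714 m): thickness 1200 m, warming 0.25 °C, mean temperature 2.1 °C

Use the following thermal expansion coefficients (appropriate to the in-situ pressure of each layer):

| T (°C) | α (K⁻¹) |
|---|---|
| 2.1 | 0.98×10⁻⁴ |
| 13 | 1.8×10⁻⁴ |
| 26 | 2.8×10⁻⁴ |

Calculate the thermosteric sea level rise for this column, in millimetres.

Layer 1 at 26 °C → α = 2.8×10⁻⁴ K⁻¹
Layer 2 at 13 °C → α = 1.8×10⁻⁴ K⁻¹
Layer 3 at 2.1 °C → α = 0.98×10⁻⁴ K⁻¹
2.1 × 84 × 2.8×10⁻⁴ = 0.049392 m
Layer 2: 1 × 1.8×10⁻⁴ × 430 = 0.07740 m
0.25 × 1200 × 0.98×10⁻⁴ = 0.02940 m
Δh = 0.049392 + 0.07740 + 0.02940 = 0.156192 m

Δh = 156 mm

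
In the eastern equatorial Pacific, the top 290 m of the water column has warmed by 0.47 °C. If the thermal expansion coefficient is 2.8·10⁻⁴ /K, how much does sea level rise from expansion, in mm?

38.2 mm of thermosteric rise

Δh = αΔT·H = 2.8×10⁻⁴ × 0.47 × 290 = 0.038164 m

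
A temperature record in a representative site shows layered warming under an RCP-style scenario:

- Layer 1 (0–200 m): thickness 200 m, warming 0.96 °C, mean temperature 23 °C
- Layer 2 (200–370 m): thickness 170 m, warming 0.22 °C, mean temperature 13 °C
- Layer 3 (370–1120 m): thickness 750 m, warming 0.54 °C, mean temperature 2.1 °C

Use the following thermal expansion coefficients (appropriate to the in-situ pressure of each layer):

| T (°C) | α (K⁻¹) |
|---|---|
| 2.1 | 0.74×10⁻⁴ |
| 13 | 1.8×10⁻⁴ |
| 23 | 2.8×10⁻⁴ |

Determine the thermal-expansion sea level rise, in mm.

90 mm of thermosteric rise

Layer 1 at 23 °C → α = 2.8×10⁻⁴ K⁻¹
Layer 2 at 13 °C → α = 1.8×10⁻⁴ K⁻¹
Layer 3 at 2.1 °C → α = 0.74×10⁻⁴ K⁻¹
Layer 1: 2.8×10⁻⁴ × 0.96 × 200 = 0.05376 m
Layer 2: 1.8×10⁻⁴ × 0.22 × 170 = 0.006732 m
0.54 × 750 × 0.74×10⁻⁴ = 0.02997 m
Δh = 0.05376 + 0.006732 + 0.02997 = 0.090462 m ≈ 90 mm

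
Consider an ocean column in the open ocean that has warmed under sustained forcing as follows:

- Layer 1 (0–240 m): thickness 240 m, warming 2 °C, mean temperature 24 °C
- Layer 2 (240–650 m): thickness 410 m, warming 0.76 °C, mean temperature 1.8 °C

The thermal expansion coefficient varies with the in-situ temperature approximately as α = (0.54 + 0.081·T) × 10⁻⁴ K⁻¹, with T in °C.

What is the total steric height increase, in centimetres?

Layer 1: α = (0.54 + 0.081×24)×10⁻⁴ = 2.484×10⁻⁴ K⁻¹
Layer 2: α = (0.54 + 0.081×1.8)×10⁻⁴ = 0.6858×10⁻⁴ K⁻¹
2.484×10⁻⁴ × 240 × 2 = 0.119232 m
Layer 2: 0.76 × 410 × 0.6858×10⁻⁴ = 0.021369528 m
Δh = 0.119232 + 0.021369528 = 0.140601528 m

Δh ≈ 14.1 cm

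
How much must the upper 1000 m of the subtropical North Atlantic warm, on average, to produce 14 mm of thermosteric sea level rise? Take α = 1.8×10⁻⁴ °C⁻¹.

0.078 K

ΔT = Δh/(αH) = 0.014 / (1.8×10⁻⁴ × 1000) ≈ 0.07778 K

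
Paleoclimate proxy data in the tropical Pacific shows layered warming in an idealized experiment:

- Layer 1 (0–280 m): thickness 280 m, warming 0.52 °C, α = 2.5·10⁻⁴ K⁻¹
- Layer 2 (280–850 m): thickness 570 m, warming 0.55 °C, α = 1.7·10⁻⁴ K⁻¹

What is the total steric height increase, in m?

Layer 1: 280 × 2.5×10⁻⁴ × 0.52 = 0.03640 m
Layer 2: 0.55 × 570 × 1.7×10⁻⁴ = 0.053295 m
Δh = 0.03640 + 0.053295 = 0.089695 m ≈ 0.0897 m

0.0897 m of thermosteric rise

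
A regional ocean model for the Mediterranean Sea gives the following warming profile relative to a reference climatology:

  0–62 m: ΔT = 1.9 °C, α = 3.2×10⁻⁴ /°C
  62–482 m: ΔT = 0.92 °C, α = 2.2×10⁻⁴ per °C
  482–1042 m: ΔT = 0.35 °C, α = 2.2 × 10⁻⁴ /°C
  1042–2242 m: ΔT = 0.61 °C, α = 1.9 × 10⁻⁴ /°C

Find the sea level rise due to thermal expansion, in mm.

0–62 m: 62 × 3.2×10⁻⁴ × 1.9 = 0.037696 m
Layer 2: 0.92 × 420 × 2.2×10⁻⁴ = 0.085008 m
482–1042 m: 560 × 0.35 × 2.2×10⁻⁴ = 0.04312 m
1200 × 1.9×10⁻⁴ × 0.61 = 0.13908 m
Δh = 0.037696 + 0.085008 + 0.04312 + 0.13908 = 0.304904 m

305 mm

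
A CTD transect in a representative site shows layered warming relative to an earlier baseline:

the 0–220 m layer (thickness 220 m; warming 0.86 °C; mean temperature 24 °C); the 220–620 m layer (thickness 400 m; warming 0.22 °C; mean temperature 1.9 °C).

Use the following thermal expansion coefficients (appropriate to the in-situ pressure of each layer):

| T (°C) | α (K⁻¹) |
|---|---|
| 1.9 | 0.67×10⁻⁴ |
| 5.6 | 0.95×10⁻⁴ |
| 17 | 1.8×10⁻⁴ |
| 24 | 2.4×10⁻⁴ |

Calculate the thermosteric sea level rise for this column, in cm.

5.13 cm

Layer 1 at 24 °C → α = 2.4×10⁻⁴ K⁻¹
Layer 2 at 1.9 °C → α = 0.67×10⁻⁴ K⁻¹
Layer 1: 0.86 × 220 × 2.4×10⁻⁴ = 0.045408 m
220–620 m: 0.22 × 0.67×10⁻⁴ × 400 = 0.005896 m
Δh = 0.045408 + 0.005896 = 0.051304 m ≈ 5.13 cm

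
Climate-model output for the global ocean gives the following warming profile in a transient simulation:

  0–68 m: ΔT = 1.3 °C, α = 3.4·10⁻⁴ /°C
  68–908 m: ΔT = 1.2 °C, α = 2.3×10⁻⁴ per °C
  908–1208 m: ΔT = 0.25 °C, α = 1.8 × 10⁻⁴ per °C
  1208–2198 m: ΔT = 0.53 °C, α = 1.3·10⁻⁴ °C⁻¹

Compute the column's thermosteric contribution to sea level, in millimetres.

0–68 m: 3.4×10⁻⁴ × 68 × 1.3 = 0.030056 m
Layer 2: 1.2 × 840 × 2.3×10⁻⁴ = 0.23184 m
908–1208 m: 0.25 × 1.8×10⁻⁴ × 300 = 0.01350 m
1208–2198 m: 990 × 0.53 × 1.3×10⁻⁴ = 0.068211 m
Δh = 0.030056 + 0.23184 + 0.01350 + 0.068211 = 0.343607 m ≈ 344 mm

Δh ≈ 344 mm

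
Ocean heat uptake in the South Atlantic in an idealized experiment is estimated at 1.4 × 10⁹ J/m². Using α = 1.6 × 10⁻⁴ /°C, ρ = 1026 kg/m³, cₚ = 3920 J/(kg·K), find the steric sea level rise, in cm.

Δh = αQ/(ρcₚ) = 1.6×10⁻⁴ × 1.4×10⁹ / (1026 × 3920) ≈ 0.055695 m

Δh = 5.57 cm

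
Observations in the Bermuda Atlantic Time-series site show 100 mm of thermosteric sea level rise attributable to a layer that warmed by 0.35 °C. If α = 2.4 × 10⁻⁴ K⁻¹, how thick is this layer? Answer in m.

H = Δh/(αΔT) = 0.1 / (2.4×10⁻⁴ × 0.35) ≈ 1190 m

1190 m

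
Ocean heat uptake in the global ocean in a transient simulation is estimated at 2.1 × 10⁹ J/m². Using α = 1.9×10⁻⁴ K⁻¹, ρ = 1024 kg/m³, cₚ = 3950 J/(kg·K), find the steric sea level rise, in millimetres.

about 99 mm

Δh = αQ/(ρcₚ) = 1.9×10⁻⁴ × 2.1×10⁹ / (1024 × 3950) ≈ 0.098645 m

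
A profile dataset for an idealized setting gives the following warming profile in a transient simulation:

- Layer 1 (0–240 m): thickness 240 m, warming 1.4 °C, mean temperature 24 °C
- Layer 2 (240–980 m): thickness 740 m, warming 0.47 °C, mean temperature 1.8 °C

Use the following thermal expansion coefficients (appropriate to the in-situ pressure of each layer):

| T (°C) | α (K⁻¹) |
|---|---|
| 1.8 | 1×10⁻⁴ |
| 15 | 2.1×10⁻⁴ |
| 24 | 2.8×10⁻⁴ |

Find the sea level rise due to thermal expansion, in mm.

Layer 1 at 24 °C → α = 2.8×10⁻⁴ K⁻¹
Layer 2 at 1.8 °C → α = 1×10⁻⁴ K⁻¹
1.4 × 240 × 2.8×10⁻⁴ = 0.09408 m
240–980 m: 740 × 1×10⁻⁴ × 0.47 = 0.03478 m
Δh = 0.09408 + 0.03478 = 0.12886 m ≈ 129 mm

about 129 mm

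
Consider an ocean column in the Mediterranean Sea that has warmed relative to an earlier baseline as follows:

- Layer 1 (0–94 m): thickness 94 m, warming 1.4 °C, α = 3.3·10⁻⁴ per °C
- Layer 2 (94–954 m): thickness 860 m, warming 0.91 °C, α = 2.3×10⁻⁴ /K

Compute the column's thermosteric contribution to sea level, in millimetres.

223 mm

94 × 3.3×10⁻⁴ × 1.4 = 0.043428 m
Layer 2: 0.91 × 860 × 2.3×10⁻⁴ = 0.179998 m
Δh = 0.043428 + 0.179998 = 0.223426 m ≈ 223 mm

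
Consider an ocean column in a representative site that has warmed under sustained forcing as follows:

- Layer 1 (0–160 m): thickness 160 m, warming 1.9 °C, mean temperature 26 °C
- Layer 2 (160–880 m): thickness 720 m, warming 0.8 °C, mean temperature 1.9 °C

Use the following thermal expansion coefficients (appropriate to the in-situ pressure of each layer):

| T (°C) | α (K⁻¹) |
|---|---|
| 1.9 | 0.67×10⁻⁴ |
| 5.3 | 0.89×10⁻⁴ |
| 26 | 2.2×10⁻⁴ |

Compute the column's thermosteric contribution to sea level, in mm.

Layer 1 at 26 °C → α = 2.2×10⁻⁴ K⁻¹
Layer 2 at 1.9 °C → α = 0.67×10⁻⁴ K⁻¹
1.9 × 2.2×10⁻⁴ × 160 = 0.06688 m
Layer 2: 0.8 × 0.67×10⁻⁴ × 720 = 0.038592 m
Δh = 0.06688 + 0.038592 = 0.105472 m

about 110 mm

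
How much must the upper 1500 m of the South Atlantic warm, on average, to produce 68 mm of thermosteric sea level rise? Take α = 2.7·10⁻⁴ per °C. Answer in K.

ΔT = Δh/(αH) = 0.068 / (2.7×10⁻⁴ × 1500) ≈ 0.1679 K

0.17 K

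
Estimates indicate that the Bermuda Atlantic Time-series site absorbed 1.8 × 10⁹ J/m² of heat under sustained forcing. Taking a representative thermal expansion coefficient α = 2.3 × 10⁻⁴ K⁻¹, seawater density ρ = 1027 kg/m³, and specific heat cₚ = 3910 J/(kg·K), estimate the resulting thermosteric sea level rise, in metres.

Δh = 0.103 m

Δh = αQ/(ρcₚ) = 2.3×10⁻⁴ × 1.8×10⁹ / (1027 × 3910) ≈ 0.10310 m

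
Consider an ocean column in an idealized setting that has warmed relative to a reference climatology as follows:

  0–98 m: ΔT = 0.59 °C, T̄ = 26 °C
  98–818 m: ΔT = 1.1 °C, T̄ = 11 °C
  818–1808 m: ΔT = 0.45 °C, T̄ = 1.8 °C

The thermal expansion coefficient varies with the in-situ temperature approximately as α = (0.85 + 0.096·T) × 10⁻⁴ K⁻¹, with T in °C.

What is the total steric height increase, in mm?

216 mm

Layer 1: α = (0.85 + 0.096×26)×10⁻⁴ = 3.346×10⁻⁴ K⁻¹
Layer 2: α = (0.85 + 0.096×11)×10⁻⁴ = 1.906×10⁻⁴ K⁻¹
Layer 3: α = (0.85 + 0.096×1.8)×10⁻⁴ = 1.0228×10⁻⁴ K⁻¹
0–98 m: 3.346×10⁻⁴ × 98 × 0.59 = 0.019346572 m
98–818 m: 720 × 1.906×10⁻⁴ × 1.1 = 0.1509552 m
990 × 0.45 × 1.0228×10⁻⁴ = 0.04556574 m
Δh = 0.019346572 + 0.1509552 + 0.04556574 = 0.215867512 m ≈ 216 mm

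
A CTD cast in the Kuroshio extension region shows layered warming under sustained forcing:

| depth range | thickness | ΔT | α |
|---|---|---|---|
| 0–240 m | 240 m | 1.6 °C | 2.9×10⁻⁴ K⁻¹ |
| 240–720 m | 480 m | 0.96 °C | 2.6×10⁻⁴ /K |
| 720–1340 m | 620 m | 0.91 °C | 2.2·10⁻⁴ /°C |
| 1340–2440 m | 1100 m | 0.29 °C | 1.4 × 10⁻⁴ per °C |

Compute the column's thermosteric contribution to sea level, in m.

Layer 1: 2.9×10⁻⁴ × 1.6 × 240 = 0.11136 m
0.96 × 2.6×10⁻⁴ × 480 = 0.119808 m
720–1340 m: 0.91 × 620 × 2.2×10⁻⁴ = 0.124124 m
1100 × 0.29 × 1.4×10⁻⁴ = 0.04466 m
Δh = 0.11136 + 0.119808 + 0.124124 + 0.04466 = 0.399952 m

Δh = 0.40 m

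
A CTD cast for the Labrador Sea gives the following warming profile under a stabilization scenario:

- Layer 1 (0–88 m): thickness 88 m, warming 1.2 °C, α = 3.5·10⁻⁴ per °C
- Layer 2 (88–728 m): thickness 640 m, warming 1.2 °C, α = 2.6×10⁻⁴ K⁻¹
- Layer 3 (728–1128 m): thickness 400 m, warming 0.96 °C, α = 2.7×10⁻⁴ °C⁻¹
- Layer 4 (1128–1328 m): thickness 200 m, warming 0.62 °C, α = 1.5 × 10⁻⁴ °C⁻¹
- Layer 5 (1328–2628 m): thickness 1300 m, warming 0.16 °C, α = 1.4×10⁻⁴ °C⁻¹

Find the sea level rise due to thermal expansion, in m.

Δh ≈ 0.388 m

1.2 × 3.5×10⁻⁴ × 88 = 0.03696 m
88–728 m: 640 × 1.2 × 2.6×10⁻⁴ = 0.19968 m
2.7×10⁻⁴ × 400 × 0.96 = 0.10368 m
Layer 4: 1.5×10⁻⁴ × 0.62 × 200 = 0.01860 m
1300 × 1.4×10⁻⁴ × 0.16 = 0.02912 m
Δh = 0.03696 + 0.19968 + 0.10368 + 0.01860 + 0.02912 = 0.38804 m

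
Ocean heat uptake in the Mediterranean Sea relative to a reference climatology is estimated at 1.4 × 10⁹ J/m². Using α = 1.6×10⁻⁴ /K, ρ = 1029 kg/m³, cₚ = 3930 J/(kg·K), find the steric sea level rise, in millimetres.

Δh ≈ 55.4 mm

Δh = αQ/(ρcₚ) = 1.6×10⁻⁴ × 1.4×10⁹ / (1029 × 3930) ≈ 0.055391 m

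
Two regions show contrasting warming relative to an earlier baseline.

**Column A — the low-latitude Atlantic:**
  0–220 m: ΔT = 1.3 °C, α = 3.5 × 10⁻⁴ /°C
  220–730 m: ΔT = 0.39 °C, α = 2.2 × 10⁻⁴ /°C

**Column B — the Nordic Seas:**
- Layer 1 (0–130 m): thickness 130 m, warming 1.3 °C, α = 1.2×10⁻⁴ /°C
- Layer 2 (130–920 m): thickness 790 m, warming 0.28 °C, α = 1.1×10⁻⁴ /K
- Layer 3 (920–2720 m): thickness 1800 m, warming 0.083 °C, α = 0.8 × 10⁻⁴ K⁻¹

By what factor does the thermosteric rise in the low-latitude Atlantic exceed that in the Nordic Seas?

a factor of 2.54

A 220 × 1.3 × 3.5×10⁻⁴ = 0.10010 m
A Layer 2: 2.2×10⁻⁴ × 510 × 0.39 = 0.043758 m
A total: 0.143858 m
B 0–130 m: 1.3 × 1.2×10⁻⁴ × 130 = 0.02028 m
B 130–920 m: 1.1×10⁻⁴ × 0.28 × 790 = 0.024332 m
B 1800 × 0.8×10⁻⁴ × 0.083 = 0.011952 m
B total: 0.056564 m
Ratio: 0.143858 / 0.056564 ≈ 2.543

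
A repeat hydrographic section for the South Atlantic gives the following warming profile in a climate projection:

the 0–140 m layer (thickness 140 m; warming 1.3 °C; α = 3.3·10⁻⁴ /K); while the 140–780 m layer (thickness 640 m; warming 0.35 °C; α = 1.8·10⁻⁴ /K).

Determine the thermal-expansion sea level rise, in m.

0–140 m: 1.3 × 140 × 3.3×10⁻⁴ = 0.06006 m
140–780 m: 0.35 × 640 × 1.8×10⁻⁴ = 0.04032 m
Δh = 0.06006 + 0.04032 = 0.10038 m

0.100 m of thermosteric rise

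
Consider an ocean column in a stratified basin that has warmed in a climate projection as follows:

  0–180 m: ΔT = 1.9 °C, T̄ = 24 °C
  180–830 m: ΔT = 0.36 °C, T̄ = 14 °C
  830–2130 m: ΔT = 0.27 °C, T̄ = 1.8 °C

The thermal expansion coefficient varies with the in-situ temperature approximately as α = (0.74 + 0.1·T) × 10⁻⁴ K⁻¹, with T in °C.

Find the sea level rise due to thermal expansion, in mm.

Δh = 190 mm

Layer 1: α = (0.74 + 0.1×24)×10⁻⁴ = 3.14×10⁻⁴ K⁻¹
Layer 2: α = (0.74 + 0.1×14)×10⁻⁴ = 2.14×10⁻⁴ K⁻¹
Layer 3: α = (0.74 + 0.1×1.8)×10⁻⁴ = 0.92×10⁻⁴ K⁻¹
0–180 m: 3.14×10⁻⁴ × 180 × 1.9 = 0.107388 m
180–830 m: 650 × 2.14×10⁻⁴ × 0.36 = 0.050076 m
Layer 3: 1300 × 0.92×10⁻⁴ × 0.27 = 0.032292 m
Δh = 0.107388 + 0.050076 + 0.032292 = 0.189756 m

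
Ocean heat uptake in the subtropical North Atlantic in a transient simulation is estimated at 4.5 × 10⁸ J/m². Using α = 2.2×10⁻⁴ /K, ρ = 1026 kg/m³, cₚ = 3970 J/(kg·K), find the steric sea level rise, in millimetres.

24.3 mm

Δh = αQ/(ρcₚ) = 2.2×10⁻⁴ × 4.5×10⁸ / (1026 × 3970) ≈ 0.024305 m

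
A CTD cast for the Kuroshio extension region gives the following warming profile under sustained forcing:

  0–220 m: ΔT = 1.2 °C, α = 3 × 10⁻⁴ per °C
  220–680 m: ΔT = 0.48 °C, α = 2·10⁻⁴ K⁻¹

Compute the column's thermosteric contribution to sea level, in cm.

12.3 cm

Layer 1: 220 × 1.2 × 3×10⁻⁴ = 0.07920 m
2×10⁻⁴ × 0.48 × 460 = 0.04416 m
Δh = 0.07920 + 0.04416 = 0.12336 m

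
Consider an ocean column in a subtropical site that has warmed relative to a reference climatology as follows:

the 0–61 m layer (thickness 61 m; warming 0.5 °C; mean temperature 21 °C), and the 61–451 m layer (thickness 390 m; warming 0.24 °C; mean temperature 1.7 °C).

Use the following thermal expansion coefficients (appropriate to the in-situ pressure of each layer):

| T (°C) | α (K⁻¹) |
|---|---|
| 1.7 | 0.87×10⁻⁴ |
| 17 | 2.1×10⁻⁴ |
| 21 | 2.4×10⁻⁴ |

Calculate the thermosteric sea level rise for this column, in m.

Layer 1 at 21 °C → α = 2.4×10⁻⁴ K⁻¹
Layer 2 at 1.7 °C → α = 0.87×10⁻⁴ K⁻¹
0–61 m: 2.4×10⁻⁴ × 61 × 0.5 = 0.00732 m
0.24 × 0.87×10⁻⁴ × 390 = 0.0081432 m
Δh = 0.00732 + 0.0081432 = 0.0154632 m

0.0155 m of thermosteric rise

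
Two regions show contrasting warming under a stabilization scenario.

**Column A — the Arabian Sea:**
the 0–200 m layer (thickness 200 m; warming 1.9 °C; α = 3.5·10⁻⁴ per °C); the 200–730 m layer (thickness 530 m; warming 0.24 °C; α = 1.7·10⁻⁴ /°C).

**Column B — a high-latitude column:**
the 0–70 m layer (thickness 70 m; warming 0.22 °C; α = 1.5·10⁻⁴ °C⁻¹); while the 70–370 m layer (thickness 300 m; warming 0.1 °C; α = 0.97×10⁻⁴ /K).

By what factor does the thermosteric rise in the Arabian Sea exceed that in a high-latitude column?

A 200 × 1.9 × 3.5×10⁻⁴ = 0.13300 m
A Layer 2: 0.24 × 1.7×10⁻⁴ × 530 = 0.021624 m
A total: 0.154624 m
B 70 × 1.5×10⁻⁴ × 0.22 = 0.00231 m
B 70–370 m: 0.1 × 300 × 0.97×10⁻⁴ = 0.00291 m
B total: 0.00522 m
Ratio: 0.154624 / 0.00522 ≈ 29.62

≈ 30×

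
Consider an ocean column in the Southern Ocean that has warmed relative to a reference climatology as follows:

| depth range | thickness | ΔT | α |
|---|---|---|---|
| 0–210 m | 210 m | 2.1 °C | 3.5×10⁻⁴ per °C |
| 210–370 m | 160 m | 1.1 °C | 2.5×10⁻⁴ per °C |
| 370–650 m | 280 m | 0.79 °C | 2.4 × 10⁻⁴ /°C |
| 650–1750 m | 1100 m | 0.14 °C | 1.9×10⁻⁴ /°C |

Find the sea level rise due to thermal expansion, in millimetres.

Δh = 281 mm

0–210 m: 3.5×10⁻⁴ × 210 × 2.1 = 0.15435 m
210–370 m: 1.1 × 2.5×10⁻⁴ × 160 = 0.04400 m
Layer 3: 0.79 × 2.4×10⁻⁴ × 280 = 0.053088 m
650–1750 m: 1100 × 0.14 × 1.9×10⁻⁴ = 0.02926 m
Δh = 0.15435 + 0.04400 + 0.053088 + 0.02926 = 0.280698 m ≈ 281 mm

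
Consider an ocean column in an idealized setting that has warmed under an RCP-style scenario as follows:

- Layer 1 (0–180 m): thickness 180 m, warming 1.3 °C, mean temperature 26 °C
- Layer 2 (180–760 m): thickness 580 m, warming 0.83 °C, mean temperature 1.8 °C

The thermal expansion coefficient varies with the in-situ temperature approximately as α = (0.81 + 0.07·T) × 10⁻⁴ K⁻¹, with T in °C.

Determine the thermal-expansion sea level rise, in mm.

107 mm

Layer 1: α = (0.81 + 0.07×26)×10⁻⁴ = 2.63×10⁻⁴ K⁻¹
Layer 2: α = (0.81 + 0.07×1.8)×10⁻⁴ = 0.936×10⁻⁴ K⁻¹
1.3 × 2.63×10⁻⁴ × 180 = 0.061542 m
180–760 m: 580 × 0.83 × 0.936×10⁻⁴ = 0.04505904 m
Δh = 0.061542 + 0.04505904 = 0.10660104 m ≈ 107 mm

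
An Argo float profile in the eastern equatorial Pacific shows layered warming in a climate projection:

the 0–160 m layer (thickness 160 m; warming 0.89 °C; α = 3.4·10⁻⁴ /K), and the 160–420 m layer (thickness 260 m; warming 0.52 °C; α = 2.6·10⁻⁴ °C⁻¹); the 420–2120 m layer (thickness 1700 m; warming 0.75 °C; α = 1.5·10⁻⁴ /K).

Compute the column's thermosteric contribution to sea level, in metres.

0.275 m of thermosteric rise

0–160 m: 0.89 × 3.4×10⁻⁴ × 160 = 0.048416 m
160–420 m: 2.6×10⁻⁴ × 260 × 0.52 = 0.035152 m
Layer 3: 1700 × 1.5×10⁻⁴ × 0.75 = 0.19125 m
Δh = 0.048416 + 0.035152 + 0.19125 = 0.274818 m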